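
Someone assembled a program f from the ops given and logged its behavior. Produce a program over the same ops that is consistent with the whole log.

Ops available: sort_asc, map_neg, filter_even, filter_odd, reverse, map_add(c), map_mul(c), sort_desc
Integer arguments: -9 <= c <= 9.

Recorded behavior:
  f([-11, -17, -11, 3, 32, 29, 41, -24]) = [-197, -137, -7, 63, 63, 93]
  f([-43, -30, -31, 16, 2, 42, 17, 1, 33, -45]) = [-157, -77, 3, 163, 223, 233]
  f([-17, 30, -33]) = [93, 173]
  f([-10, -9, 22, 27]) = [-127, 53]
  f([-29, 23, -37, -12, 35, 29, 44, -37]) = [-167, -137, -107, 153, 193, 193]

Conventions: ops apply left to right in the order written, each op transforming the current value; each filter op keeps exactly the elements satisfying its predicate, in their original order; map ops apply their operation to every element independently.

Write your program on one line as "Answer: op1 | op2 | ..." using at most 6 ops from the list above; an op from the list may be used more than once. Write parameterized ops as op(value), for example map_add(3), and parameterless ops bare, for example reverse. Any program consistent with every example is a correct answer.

map_neg | filter_odd | map_mul(-5) | sort_desc | map_neg | map_add(8)

Check, running the answer program on each example:
  [-11, -17, -11, 3, 32, 29, 41, -24] -> [11, 17, 11, -3, -32, -29, -41, 24] -> [11, 17, 11, -3, -29, -41] -> [-55, -85, -55, 15, 145, 205] -> [205, 145, 15, -55, -55, -85] -> [-205, -145, -15, 55, 55, 85] -> [-197, -137, -7, 63, 63, 93]
  [-43, -30, -31, 16, 2, 42, 17, 1, 33, -45] -> [43, 30, 31, -16, -2, -42, -17, -1, -33, 45] -> [43, 31, -17, -1, -33, 45] -> [-215, -155, 85, 5, 165, -225] -> [165, 85, 5, -155, -215, -225] -> [-165, -85, -5, 155, 215, 225] -> [-157, -77, 3, 163, 223, 233]
  [-17, 30, -33] -> [17, -30, 33] -> [17, 33] -> [-85, -165] -> [-85, -165] -> [85, 165] -> [93, 173]
  [-10, -9, 22, 27] -> [10, 9, -22, -27] -> [9, -27] -> [-45, 135] -> [135, -45] -> [-135, 45] -> [-127, 53]
  [-29, 23, -37, -12, 35, 29, 44, -37] -> [29, -23, 37, 12, -35, -29, -44, 37] -> [29, -23, 37, -35, -29, 37] -> [-145, 115, -185, 175, 145, -185] -> [175, 145, 115, -145, -185, -185] -> [-175, -145, -115, 145, 185, 185] -> [-167, -137, -107, 153, 193, 193]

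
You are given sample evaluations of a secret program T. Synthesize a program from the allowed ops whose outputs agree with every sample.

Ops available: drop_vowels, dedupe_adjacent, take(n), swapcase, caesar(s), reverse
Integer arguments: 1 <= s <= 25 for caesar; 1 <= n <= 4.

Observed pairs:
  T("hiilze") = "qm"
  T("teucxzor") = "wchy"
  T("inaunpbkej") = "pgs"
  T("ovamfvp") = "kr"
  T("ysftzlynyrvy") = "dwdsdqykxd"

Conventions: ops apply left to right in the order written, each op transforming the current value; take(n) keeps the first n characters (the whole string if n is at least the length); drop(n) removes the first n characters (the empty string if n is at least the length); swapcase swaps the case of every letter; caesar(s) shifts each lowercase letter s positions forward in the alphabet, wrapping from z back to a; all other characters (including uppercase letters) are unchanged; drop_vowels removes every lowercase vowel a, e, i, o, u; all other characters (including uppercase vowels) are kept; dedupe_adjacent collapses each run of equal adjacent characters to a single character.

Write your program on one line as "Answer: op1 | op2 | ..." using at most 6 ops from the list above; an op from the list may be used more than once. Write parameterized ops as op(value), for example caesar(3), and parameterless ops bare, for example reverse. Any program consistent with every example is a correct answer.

drop_vowels | caesar(5) | reverse | dedupe_adjacent | drop_vowels

Check, running the answer program on each example:
  "hiilze" -> "hlz" -> "mqe" -> "eqm" -> "eqm" -> "qm"
  "teucxzor" -> "tcxzr" -> "yhcew" -> "wechy" -> "wechy" -> "wchy"
  "inaunpbkej" -> "nnpbkj" -> "ssugpo" -> "opguss" -> "opgus" -> "pgs"
  "ovamfvp" -> "vmfvp" -> "arkau" -> "uakra" -> "uakra" -> "kr"
  "ysftzlynyrvy" -> "ysftzlynyrvy" -> "dxkyeqdsdwad" -> "dawdsdqeykxd" -> "dawdsdqeykxd" -> "dwdsdqykxd"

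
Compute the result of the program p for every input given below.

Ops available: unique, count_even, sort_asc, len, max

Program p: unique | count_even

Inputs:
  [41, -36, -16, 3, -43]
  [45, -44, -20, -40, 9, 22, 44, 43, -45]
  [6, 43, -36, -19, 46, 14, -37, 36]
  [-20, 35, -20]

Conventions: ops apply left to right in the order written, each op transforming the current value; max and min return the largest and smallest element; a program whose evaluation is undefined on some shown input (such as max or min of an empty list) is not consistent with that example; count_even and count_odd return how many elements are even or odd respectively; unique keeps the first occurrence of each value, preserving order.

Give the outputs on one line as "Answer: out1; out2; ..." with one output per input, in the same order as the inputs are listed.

2; 5; 5; 1

Execution, op by op:
  [41, -36, -16, 3, -43] -> [41, -36, -16, 3, -43] -> 2
  [45, -44, -20, -40, 9, 22, 44, 43, -45] -> [45, -44, -20, -40, 9, 22, 44, 43, -45] -> 5
  [6, 43, -36, -19, 46, 14, -37, 36] -> [6, 43, -36, -19, 46, 14, -37, 36] -> 5
  [-20, 35, -20] -> [-20, 35] -> 1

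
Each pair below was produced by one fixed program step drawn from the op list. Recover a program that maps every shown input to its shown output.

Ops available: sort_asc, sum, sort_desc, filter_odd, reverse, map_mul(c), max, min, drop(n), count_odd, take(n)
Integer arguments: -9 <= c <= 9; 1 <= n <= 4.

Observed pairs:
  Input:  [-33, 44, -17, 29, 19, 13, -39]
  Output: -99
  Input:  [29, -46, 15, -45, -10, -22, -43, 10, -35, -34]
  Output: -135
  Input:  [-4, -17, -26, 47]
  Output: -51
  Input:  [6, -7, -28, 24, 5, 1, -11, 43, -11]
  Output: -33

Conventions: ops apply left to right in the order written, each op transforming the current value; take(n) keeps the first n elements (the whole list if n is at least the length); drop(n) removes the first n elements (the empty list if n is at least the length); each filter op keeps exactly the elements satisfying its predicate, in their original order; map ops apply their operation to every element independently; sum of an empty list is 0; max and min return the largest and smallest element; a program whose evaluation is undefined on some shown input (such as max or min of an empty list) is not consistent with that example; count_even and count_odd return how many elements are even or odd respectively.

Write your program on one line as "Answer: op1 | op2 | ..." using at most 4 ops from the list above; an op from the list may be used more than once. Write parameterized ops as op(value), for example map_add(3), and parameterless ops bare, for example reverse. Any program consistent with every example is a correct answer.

filter_odd | take(4) | map_mul(3) | min

Check, running the answer program on each example:
  [-33, 44, -17, 29, 19, 13, -39] -> [-33, -17, 29, 19, 13, -39] -> [-33, -17, 29, 19] -> [-99, -51, 87, 57] -> -99
  [29, -46, 15, -45, -10, -22, -43, 10, -35, -34] -> [29, 15, -45, -43, -35] -> [29, 15, -45, -43] -> [87, 45, -135, -129] -> -135
  [-4, -17, -26, 47] -> [-17, 47] -> [-17, 47] -> [-51, 141] -> -51
  [6, -7, -28, 24, 5, 1, -11, 43, -11] -> [-7, 5, 1, -11, 43, -11] -> [-7, 5, 1, -11] -> [-21, 15, 3, -33] -> -33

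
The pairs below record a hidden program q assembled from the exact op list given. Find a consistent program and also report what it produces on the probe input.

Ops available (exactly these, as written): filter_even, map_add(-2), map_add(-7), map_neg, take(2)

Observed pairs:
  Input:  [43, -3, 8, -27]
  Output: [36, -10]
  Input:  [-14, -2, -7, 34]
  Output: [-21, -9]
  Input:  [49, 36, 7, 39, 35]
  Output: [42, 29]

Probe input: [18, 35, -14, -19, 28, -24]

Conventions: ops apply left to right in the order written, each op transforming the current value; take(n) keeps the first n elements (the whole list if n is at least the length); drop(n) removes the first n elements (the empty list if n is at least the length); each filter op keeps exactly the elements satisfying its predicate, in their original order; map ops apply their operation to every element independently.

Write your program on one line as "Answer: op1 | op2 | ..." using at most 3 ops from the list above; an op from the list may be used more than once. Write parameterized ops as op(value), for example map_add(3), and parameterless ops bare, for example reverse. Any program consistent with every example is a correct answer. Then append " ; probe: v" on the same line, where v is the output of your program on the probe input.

map_add(-7) | take(2) ; probe: [11, 28]

Check, running the answer program on each example:
  [43, -3, 8, -27] -> [36, -10, 1, -34] -> [36, -10]
  [-14, -2, -7, 34] -> [-21, -9, -14, 27] -> [-21, -9]
  [49, 36, 7, 39, 35] -> [42, 29, 0, 32, 28] -> [42, 29]
  probe: [18, 35, -14, -19, 28, -24] -> [11, 28, -21, -26, 21, -31] -> [11, 28]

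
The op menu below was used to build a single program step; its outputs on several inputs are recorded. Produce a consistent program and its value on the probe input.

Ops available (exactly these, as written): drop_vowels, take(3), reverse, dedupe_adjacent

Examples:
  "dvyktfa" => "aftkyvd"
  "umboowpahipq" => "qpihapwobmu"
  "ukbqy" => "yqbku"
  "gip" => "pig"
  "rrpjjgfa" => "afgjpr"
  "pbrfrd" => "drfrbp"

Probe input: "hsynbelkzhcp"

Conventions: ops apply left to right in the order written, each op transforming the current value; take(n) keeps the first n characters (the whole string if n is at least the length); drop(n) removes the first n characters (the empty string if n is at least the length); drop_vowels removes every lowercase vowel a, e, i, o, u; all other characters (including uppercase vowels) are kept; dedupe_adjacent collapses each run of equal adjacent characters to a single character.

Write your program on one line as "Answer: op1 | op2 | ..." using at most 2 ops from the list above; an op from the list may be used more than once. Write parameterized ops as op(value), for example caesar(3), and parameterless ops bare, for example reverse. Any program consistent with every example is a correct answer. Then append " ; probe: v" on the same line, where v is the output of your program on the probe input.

reverse | dedupe_adjacent ; probe: "pchzklebnysh"

Check, running the answer program on each example:
  "dvyktfa" -> "aftkyvd" -> "aftkyvd"
  "umboowpahipq" -> "qpihapwoobmu" -> "qpihapwobmu"
  "ukbqy" -> "yqbku" -> "yqbku"
  "gip" -> "pig" -> "pig"
  "rrpjjgfa" -> "afgjjprr" -> "afgjpr"
  "pbrfrd" -> "drfrbp" -> "drfrbp"
  probe: "hsynbelkzhcp" -> "pchzklebnysh" -> "pchzklebnysh"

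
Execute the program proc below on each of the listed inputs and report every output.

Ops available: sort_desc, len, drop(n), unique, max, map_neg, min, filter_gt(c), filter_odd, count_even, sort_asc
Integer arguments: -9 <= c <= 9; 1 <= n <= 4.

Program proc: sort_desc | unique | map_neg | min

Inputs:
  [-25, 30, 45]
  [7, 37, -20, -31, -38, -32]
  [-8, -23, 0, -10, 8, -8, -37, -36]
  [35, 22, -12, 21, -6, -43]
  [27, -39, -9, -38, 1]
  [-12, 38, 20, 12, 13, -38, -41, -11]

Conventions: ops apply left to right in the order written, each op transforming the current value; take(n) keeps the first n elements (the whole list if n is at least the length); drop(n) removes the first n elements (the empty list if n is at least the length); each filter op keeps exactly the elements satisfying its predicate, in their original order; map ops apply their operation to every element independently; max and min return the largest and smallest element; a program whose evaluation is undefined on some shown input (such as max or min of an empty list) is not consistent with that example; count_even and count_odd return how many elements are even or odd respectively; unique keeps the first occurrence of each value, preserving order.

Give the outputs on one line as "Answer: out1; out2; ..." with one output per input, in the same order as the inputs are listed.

-45; -37; -8; -35; -27; -38

Execution, op by op:
  [-25, 30, 45] -> [45, 30, -25] -> [45, 30, -25] -> [-45, -30, 25] -> -45
  [7, 37, -20, -31, -38, -32] -> [37, 7, -20, -31, -32, -38] -> [37, 7, -20, -31, -32, -38] -> [-37, -7, 20, 31, 32, 38] -> -37
  [-8, -23, 0, -10, 8, -8, -37, -36] -> [8, 0, -8, -8, -10, -23, -36, -37] -> [8, 0, -8, -10, -23, -36, -37] -> [-8, 0, 8, 10, 23, 36, 37] -> -8
  [35, 22, -12, 21, -6, -43] -> [35, 22, 21, -6, -12, -43] -> [35, 22, 21, -6, -12, -43] -> [-35, -22, -21, 6, 12, 43] -> -35
  [27, -39, -9, -38, 1] -> [27, 1, -9, -38, -39] -> [27, 1, -9, -38, -39] -> [-27, -1, 9, 38, 39] -> -27
  [-12, 38, 20, 12, 13, -38, -41, -11] -> [38, 20, 13, 12, -11, -12, -38, -41] -> [38, 20, 13, 12, -11, -12, -38, -41] -> [-38, -20, -13, -12, 11, 12, 38, 41] -> -38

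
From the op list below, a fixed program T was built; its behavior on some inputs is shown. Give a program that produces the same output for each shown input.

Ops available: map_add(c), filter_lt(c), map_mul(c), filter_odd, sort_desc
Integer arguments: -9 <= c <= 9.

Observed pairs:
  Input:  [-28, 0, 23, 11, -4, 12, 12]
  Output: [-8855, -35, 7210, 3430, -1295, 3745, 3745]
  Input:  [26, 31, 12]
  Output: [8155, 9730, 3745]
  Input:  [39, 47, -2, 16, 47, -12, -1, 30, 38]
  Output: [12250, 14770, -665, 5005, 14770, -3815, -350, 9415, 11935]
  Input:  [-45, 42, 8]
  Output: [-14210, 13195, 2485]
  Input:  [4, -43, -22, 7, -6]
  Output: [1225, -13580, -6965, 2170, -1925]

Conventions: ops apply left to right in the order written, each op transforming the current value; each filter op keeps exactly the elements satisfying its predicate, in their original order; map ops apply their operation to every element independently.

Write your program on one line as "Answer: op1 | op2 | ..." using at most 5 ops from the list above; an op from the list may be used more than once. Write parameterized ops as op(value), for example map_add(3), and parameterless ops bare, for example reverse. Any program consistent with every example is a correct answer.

map_mul(-9) | map_mul(7) | map_add(7) | map_mul(-5)

Check, running the answer program on each example:
  [-28, 0, 23, 11, -4, 12, 12] -> [252, 0, -207, -99, 36, -108, -108] -> [1764, 0, -1449, -693, 252, -756, -756] -> [1771, 7, -1442, -686, 259, -749, -749] -> [-8855, -35, 7210, 3430, -1295, 3745, 3745]
  [26, 31, 12] -> [-234, -279, -108] -> [-1638, -1953, -756] -> [-1631, -1946, -749] -> [8155, 9730, 3745]
  [39, 47, -2, 16, 47, -12, -1, 30, 38] -> [-351, -423, 18, -144, -423, 108, 9, -270, -342] -> [-2457, -2961, 126, -1008, -2961, 756, 63, -1890, -2394] -> [-2450, -2954, 133, -1001, -2954, 763, 70, -1883, -2387] -> [12250, 14770, -665, 5005, 14770, -3815, -350, 9415, 11935]
  [-45, 42, 8] -> [405, -378, -72] -> [2835, -2646, -504] -> [2842, -2639, -497] -> [-14210, 13195, 2485]
  [4, -43, -22, 7, -6] -> [-36, 387, 198, -63, 54] -> [-252, 2709, 1386, -441, 378] -> [-245, 2716, 1393, -434, 385] -> [1225, -13580, -6965, 2170, -1925]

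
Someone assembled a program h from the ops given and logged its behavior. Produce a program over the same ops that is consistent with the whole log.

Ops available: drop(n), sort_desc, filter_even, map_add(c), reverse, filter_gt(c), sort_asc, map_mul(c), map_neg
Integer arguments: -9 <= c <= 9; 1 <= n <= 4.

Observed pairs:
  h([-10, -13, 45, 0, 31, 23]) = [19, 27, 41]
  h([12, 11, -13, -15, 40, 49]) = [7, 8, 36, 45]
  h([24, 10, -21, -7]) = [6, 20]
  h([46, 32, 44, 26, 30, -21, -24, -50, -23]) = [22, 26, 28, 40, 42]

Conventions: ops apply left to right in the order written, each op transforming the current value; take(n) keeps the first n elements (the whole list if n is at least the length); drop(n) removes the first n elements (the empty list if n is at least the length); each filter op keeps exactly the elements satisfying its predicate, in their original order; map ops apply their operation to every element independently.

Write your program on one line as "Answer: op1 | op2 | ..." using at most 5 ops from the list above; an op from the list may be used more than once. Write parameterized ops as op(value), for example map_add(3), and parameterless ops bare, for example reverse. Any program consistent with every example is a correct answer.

filter_gt(6) | map_add(-8) | sort_desc | map_add(4) | sort_asc

Check, running the answer program on each example:
  [-10, -13, 45, 0, 31, 23] -> [45, 31, 23] -> [37, 23, 15] -> [37, 23, 15] -> [41, 27, 19] -> [19, 27, 41]
  [12, 11, -13, -15, 40, 49] -> [12, 11, 40, 49] -> [4, 3, 32, 41] -> [41, 32, 4, 3] -> [45, 36, 8, 7] -> [7, 8, 36, 45]
  [24, 10, -21, -7] -> [24, 10] -> [16, 2] -> [16, 2] -> [20, 6] -> [6, 20]
  [46, 32, 44, 26, 30, -21, -24, -50, -23] -> [46, 32, 44, 26, 30] -> [38, 24, 36, 18, 22] -> [38, 36, 24, 22, 18] -> [42, 40, 28, 26, 22] -> [22, 26, 28, 40, 42]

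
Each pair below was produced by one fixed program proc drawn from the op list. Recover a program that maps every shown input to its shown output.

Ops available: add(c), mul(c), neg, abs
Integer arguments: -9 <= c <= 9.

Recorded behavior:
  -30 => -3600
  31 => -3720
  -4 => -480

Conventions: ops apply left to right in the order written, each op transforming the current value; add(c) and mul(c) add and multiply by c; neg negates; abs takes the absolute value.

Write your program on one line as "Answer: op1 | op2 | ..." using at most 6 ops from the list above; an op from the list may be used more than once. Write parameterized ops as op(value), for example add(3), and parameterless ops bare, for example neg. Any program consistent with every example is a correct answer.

mul(-4) | mul(-6) | neg | abs | mul(-5)

Check, running the answer program on each example:
  -30 -> 120 -> -720 -> 720 -> 720 -> -3600
  31 -> -124 -> 744 -> -744 -> 744 -> -3720
  -4 -> 16 -> -96 -> 96 -> 96 -> -480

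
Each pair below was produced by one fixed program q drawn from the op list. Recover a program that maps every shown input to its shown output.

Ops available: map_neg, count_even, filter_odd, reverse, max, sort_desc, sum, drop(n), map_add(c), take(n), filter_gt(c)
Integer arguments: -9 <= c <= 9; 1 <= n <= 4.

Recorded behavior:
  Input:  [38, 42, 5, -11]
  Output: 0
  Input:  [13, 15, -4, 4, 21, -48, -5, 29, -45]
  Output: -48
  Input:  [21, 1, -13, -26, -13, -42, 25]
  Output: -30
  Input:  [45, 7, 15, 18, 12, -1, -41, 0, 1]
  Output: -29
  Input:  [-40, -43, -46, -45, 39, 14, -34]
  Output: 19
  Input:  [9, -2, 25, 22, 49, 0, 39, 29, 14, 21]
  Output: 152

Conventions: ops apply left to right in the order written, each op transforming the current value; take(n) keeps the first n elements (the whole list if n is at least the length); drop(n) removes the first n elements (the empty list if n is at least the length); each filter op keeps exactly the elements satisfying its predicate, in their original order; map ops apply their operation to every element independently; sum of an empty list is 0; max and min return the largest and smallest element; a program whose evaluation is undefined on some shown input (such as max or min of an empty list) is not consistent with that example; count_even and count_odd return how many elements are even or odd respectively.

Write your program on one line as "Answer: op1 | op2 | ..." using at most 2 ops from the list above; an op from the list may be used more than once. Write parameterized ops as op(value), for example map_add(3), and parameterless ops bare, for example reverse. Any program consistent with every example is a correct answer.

drop(4) | sum

Check, running the answer program on each example:
  [38, 42, 5, -11] -> [] -> 0
  [13, 15, -4, 4, 21, -48, -5, 29, -45] -> [21, -48, -5, 29, -45] -> -48
  [21, 1, -13, -26, -13, -42, 25] -> [-13, -42, 25] -> -30
  [45, 7, 15, 18, 12, -1, -41, 0, 1] -> [12, -1, -41, 0, 1] -> -29
  [-40, -43, -46, -45, 39, 14, -34] -> [39, 14, -34] -> 19
  [9, -2, 25, 22, 49, 0, 39, 29, 14, 21] -> [49, 0, 39, 29, 14, 21] -> 152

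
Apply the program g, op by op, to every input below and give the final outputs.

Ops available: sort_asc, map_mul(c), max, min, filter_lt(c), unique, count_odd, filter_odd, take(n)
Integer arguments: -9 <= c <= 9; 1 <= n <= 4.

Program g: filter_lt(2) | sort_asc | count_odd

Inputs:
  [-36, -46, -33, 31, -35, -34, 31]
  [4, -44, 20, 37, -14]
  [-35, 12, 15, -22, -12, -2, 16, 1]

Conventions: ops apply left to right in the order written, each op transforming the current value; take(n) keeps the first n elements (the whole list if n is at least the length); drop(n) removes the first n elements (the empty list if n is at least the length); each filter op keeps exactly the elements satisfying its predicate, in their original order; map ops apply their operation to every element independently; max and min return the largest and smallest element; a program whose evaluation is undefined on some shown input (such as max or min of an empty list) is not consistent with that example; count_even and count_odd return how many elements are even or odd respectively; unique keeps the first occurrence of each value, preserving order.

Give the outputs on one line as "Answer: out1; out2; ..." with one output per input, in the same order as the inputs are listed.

Execution, op by op:
  [-36, -46, -33, 31, -35, -34, 31] -> [-36, -46, -33, -35, -34] -> [-46, -36, -35, -34, -33] -> 2
  [4, -44, 20, 37, -14] -> [-44, -14] -> [-44, -14] -> 0
  [-35, 12, 15, -22, -12, -2, 16, 1] -> [-35, -22, -12, -2, 1] -> [-35, -22, -12, -2, 1] -> 2

2; 0; 2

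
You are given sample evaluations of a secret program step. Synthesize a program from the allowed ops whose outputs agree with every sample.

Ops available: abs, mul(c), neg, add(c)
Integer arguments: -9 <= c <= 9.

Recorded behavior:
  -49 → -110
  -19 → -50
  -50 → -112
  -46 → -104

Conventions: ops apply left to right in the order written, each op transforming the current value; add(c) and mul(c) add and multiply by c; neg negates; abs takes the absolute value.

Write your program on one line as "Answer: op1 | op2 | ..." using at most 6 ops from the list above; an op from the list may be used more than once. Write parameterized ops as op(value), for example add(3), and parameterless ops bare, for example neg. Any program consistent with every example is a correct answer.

neg | add(4) | neg | mul(-2) | neg | add(-4)

Check, running the answer program on each example:
  -49 -> 49 -> 53 -> -53 -> 106 -> -106 -> -110
  -19 -> 19 -> 23 -> -23 -> 46 -> -46 -> -50
  -50 -> 50 -> 54 -> -54 -> 108 -> -108 -> -112
  -46 -> 46 -> 50 -> -50 -> 100 -> -100 -> -104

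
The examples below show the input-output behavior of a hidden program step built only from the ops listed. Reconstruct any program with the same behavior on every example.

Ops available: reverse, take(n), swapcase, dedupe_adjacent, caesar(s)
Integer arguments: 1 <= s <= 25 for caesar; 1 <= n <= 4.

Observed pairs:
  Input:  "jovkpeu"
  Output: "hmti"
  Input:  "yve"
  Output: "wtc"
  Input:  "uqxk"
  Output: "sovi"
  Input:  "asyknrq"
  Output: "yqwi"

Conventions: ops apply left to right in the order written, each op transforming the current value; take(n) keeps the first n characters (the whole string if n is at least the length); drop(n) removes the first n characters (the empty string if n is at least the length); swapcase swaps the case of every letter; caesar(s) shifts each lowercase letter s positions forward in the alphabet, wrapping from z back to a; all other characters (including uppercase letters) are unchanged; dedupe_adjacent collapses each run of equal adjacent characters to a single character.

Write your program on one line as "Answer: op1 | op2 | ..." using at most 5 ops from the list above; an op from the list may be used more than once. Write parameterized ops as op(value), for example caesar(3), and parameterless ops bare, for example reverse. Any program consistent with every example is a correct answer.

caesar(15) | take(4) | caesar(1) | caesar(8)

Check, running the answer program on each example:
  "jovkpeu" -> "ydkzetj" -> "ydkz" -> "zela" -> "hmti"
  "yve" -> "nkt" -> "nkt" -> "olu" -> "wtc"
  "uqxk" -> "jfmz" -> "jfmz" -> "kgna" -> "sovi"
  "asyknrq" -> "phnzcgf" -> "phnz" -> "qioa" -> "yqwi"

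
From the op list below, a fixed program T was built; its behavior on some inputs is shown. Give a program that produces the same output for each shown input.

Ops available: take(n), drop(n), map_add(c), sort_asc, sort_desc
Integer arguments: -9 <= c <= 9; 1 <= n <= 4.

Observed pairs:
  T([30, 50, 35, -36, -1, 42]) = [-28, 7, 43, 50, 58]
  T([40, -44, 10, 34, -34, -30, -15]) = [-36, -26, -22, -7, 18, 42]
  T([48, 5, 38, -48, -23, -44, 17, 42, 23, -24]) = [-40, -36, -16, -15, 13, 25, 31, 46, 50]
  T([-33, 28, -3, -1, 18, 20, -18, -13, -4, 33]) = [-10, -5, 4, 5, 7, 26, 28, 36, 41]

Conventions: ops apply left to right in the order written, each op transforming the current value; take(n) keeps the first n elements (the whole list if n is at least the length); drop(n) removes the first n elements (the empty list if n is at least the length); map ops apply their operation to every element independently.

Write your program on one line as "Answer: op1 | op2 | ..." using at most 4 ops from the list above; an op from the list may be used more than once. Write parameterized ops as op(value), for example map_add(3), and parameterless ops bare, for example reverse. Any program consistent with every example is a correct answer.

map_add(-1) | map_add(9) | drop(1) | sort_asc

Check, running the answer program on each example:
  [30, 50, 35, -36, -1, 42] -> [29, 49, 34, -37, -2, 41] -> [38, 58, 43, -28, 7, 50] -> [58, 43, -28, 7, 50] -> [-28, 7, 43, 50, 58]
  [40, -44, 10, 34, -34, -30, -15] -> [39, -45, 9, 33, -35, -31, -16] -> [48, -36, 18, 42, -26, -22, -7] -> [-36, 18, 42, -26, -22, -7] -> [-36, -26, -22, -7, 18, 42]
  [48, 5, 38, -48, -23, -44, 17, 42, 23, -24] -> [47, 4, 37, -49, -24, -45, 16, 41, 22, -25] -> [56, 13, 46, -40, -15, -36, 25, 50, 31, -16] -> [13, 46, -40, -15, -36, 25, 50, 31, -16] -> [-40, -36, -16, -15, 13, 25, 31, 46, 50]
  [-33, 28, -3, -1, 18, 20, -18, -13, -4, 33] -> [-34, 27, -4, -2, 17, 19, -19, -14, -5, 32] -> [-25, 36, 5, 7, 26, 28, -10, -5, 4, 41] -> [36, 5, 7, 26, 28, -10, -5, 4, 41] -> [-10, -5, 4, 5, 7, 26, 28, 36, 41]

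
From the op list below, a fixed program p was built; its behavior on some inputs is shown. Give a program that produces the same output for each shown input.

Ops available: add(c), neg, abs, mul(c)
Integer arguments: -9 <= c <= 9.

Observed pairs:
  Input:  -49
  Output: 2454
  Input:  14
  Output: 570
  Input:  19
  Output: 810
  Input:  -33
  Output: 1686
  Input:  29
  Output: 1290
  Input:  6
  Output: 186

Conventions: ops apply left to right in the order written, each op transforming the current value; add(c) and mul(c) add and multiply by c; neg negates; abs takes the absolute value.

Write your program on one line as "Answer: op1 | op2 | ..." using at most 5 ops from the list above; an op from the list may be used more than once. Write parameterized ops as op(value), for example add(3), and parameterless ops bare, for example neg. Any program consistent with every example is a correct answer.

add(-2) | mul(6) | mul(-8) | add(6) | abs

Check, running the answer program on each example:
  -49 -> -51 -> -306 -> 2448 -> 2454 -> 2454
  14 -> 12 -> 72 -> -576 -> -570 -> 570
  19 -> 17 -> 102 -> -816 -> -810 -> 810
  -33 -> -35 -> -210 -> 1680 -> 1686 -> 1686
  29 -> 27 -> 162 -> -1296 -> -1290 -> 1290
  6 -> 4 -> 24 -> -192 -> -186 -> 186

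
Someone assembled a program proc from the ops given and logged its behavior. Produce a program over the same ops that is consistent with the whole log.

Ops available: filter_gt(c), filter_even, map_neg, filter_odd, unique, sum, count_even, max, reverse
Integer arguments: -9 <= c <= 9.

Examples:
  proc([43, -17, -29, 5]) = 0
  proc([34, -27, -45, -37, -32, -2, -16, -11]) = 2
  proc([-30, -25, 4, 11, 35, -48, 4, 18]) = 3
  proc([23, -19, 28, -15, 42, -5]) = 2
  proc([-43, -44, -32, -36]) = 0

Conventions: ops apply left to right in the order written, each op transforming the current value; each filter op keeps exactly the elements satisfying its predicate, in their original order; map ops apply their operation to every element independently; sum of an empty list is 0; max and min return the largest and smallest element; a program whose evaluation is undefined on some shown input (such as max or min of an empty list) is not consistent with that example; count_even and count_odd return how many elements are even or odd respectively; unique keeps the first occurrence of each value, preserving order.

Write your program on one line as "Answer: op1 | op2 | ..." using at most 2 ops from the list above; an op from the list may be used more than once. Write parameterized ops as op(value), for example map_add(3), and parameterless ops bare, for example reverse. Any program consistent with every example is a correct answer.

filter_gt(-5) | count_even

Check, running the answer program on each example:
  [43, -17, -29, 5] -> [43, 5] -> 0
  [34, -27, -45, -37, -32, -2, -16, -11] -> [34, -2] -> 2
  [-30, -25, 4, 11, 35, -48, 4, 18] -> [4, 11, 35, 4, 18] -> 3
  [23, -19, 28, -15, 42, -5] -> [23, 28, 42] -> 2
  [-43, -44, -32, -36] -> [] -> 0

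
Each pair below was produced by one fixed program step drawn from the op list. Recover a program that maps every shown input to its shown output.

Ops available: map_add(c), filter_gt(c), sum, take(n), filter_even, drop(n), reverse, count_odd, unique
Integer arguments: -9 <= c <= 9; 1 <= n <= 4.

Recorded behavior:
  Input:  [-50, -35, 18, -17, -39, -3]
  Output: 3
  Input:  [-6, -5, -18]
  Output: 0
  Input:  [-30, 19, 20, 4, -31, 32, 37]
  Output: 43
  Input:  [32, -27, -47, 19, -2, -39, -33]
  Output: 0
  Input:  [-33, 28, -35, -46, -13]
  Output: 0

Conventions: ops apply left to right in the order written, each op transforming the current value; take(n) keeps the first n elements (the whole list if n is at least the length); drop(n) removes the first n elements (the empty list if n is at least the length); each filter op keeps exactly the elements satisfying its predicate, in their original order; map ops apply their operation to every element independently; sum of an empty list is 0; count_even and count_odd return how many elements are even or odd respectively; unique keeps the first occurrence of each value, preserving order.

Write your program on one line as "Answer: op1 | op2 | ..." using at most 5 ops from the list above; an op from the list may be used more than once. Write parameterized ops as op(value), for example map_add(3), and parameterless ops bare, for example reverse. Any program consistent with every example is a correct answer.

map_add(6) | reverse | take(1) | filter_gt(-4) | sum

Check, running the answer program on each example:
  [-50, -35, 18, -17, -39, -3] -> [-44, -29, 24, -11, -33, 3] -> [3, -33, -11, 24, -29, -44] -> [3] -> [3] -> 3
  [-6, -5, -18] -> [0, 1, -12] -> [-12, 1, 0] -> [-12] -> [] -> 0
  [-30, 19, 20, 4, -31, 32, 37] -> [-24, 25, 26, 10, -25, 38, 43] -> [43, 38, -25, 10, 26, 25, -24] -> [43] -> [43] -> 43
  [32, -27, -47, 19, -2, -39, -33] -> [38, -21, -41, 25, 4, -33, -27] -> [-27, -33, 4, 25, -41, -21, 38] -> [-27] -> [] -> 0
  [-33, 28, -35, -46, -13] -> [-27, 34, -29, -40, -7] -> [-7, -40, -29, 34, -27] -> [-7] -> [] -> 0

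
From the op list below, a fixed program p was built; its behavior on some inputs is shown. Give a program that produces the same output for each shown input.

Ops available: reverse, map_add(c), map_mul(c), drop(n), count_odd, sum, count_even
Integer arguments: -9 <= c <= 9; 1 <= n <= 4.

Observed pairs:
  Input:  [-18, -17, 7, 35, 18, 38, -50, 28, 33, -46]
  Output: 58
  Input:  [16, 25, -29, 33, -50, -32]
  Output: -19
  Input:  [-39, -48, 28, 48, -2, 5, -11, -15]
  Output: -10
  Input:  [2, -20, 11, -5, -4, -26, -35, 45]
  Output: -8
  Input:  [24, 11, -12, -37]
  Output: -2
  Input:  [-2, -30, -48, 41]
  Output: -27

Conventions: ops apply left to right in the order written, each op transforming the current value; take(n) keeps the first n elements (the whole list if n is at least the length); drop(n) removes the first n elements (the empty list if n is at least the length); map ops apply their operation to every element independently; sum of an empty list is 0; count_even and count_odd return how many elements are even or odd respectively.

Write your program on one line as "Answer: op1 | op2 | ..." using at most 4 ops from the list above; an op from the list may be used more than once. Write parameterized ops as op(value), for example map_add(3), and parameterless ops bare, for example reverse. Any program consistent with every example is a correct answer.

reverse | map_add(3) | sum

Check, running the answer program on each example:
  [-18, -17, 7, 35, 18, 38, -50, 28, 33, -46] -> [-46, 33, 28, -50, 38, 18, 35, 7, -17, -18] -> [-43, 36, 31, -47, 41, 21, 38, 10, -14, -15] -> 58
  [16, 25, -29, 33, -50, -32] -> [-32, -50, 33, -29, 25, 16] -> [-29, -47, 36, -26, 28, 19] -> -19
  [-39, -48, 28, 48, -2, 5, -11, -15] -> [-15, -11, 5, -2, 48, 28, -48, -39] -> [-12, -8, 8, 1, 51, 31, -45, -36] -> -10
  [2, -20, 11, -5, -4, -26, -35, 45] -> [45, -35, -26, -4, -5, 11, -20, 2] -> [48, -32, -23, -1, -2, 14, -17, 5] -> -8
  [24, 11, -12, -37] -> [-37, -12, 11, 24] -> [-34, -9, 14, 27] -> -2
  [-2, -30, -48, 41] -> [41, -48, -30, -2] -> [44, -45, -27, 1] -> -27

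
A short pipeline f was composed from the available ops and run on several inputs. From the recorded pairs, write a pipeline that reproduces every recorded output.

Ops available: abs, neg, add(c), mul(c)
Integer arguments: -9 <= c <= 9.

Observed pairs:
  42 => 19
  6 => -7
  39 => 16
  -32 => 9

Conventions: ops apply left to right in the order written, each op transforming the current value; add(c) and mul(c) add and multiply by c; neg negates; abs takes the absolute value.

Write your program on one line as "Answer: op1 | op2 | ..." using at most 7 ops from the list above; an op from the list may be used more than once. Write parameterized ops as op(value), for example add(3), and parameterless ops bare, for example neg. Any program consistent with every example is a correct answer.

abs | add(-9) | abs | add(-5) | abs | add(-9)

Check, running the answer program on each example:
  42 -> 42 -> 33 -> 33 -> 28 -> 28 -> 19
  6 -> 6 -> -3 -> 3 -> -2 -> 2 -> -7
  39 -> 39 -> 30 -> 30 -> 25 -> 25 -> 16
  -32 -> 32 -> 23 -> 23 -> 18 -> 18 -> 9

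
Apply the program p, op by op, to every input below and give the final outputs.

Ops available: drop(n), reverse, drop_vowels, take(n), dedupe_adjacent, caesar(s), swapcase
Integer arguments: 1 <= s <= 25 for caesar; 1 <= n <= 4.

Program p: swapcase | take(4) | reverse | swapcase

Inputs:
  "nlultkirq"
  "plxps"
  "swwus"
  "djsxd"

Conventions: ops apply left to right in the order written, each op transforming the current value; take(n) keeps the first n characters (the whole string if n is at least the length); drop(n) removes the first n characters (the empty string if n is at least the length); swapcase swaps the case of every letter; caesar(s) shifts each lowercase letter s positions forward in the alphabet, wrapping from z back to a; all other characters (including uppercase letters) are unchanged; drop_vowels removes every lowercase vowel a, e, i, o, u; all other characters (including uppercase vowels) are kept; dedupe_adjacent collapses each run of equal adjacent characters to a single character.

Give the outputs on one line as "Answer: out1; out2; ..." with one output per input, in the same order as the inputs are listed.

"luln"; "pxlp"; "uwws"; "xsjd"

Execution, op by op:
  "nlultkirq" -> "NLULTKIRQ" -> "NLUL" -> "LULN" -> "luln"
  "plxps" -> "PLXPS" -> "PLXP" -> "PXLP" -> "pxlp"
  "swwus" -> "SWWUS" -> "SWWU" -> "UWWS" -> "uwws"
  "djsxd" -> "DJSXD" -> "DJSX" -> "XSJD" -> "xsjd"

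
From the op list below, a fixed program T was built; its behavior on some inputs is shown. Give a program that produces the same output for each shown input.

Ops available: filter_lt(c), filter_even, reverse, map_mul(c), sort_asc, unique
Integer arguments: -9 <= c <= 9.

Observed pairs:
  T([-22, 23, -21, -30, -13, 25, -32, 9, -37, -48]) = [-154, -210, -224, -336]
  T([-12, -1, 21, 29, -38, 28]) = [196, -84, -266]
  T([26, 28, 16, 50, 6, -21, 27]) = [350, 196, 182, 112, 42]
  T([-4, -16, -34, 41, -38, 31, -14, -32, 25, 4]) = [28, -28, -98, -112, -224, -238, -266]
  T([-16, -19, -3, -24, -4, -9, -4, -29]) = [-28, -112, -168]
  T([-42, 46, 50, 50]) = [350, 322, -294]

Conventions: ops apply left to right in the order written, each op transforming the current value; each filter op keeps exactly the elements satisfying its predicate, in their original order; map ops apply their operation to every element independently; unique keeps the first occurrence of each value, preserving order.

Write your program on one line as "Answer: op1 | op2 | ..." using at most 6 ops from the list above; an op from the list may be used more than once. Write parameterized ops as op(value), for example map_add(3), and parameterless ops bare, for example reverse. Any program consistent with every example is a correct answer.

sort_asc | filter_even | unique | map_mul(7) | reverse

Check, running the answer program on each example:
  [-22, 23, -21, -30, -13, 25, -32, 9, -37, -48] -> [-48, -37, -32, -30, -22, -21, -13, 9, 23, 25] -> [-48, -32, -30, -22] -> [-48, -32, -30, -22] -> [-336, -224, -210, -154] -> [-154, -210, -224, -336]
  [-12, -1, 21, 29, -38, 28] -> [-38, -12, -1, 21, 28, 29] -> [-38, -12, 28] -> [-38, -12, 28] -> [-266, -84, 196] -> [196, -84, -266]
  [26, 28, 16, 50, 6, -21, 27] -> [-21, 6, 16, 26, 27, 28, 50] -> [6, 16, 26, 28, 50] -> [6, 16, 26, 28, 50] -> [42, 112, 182, 196, 350] -> [350, 196, 182, 112, 42]
  [-4, -16, -34, 41, -38, 31, -14, -32, 25, 4] -> [-38, -34, -32, -16, -14, -4, 4, 25, 31, 41] -> [-38, -34, -32, -16, -14, -4, 4] -> [-38, -34, -32, -16, -14, -4, 4] -> [-266, -238, -224, -112, -98, -28, 28] -> [28, -28, -98, -112, -224, -238, -266]
  [-16, -19, -3, -24, -4, -9, -4, -29] -> [-29, -24, -19, -16, -9, -4, -4, -3] -> [-24, -16, -4, -4] -> [-24, -16, -4] -> [-168, -112, -28] -> [-28, -112, -168]
  [-42, 46, 50, 50] -> [-42, 46, 50, 50] -> [-42, 46, 50, 50] -> [-42, 46, 50] -> [-294, 322, 350] -> [350, 322, -294]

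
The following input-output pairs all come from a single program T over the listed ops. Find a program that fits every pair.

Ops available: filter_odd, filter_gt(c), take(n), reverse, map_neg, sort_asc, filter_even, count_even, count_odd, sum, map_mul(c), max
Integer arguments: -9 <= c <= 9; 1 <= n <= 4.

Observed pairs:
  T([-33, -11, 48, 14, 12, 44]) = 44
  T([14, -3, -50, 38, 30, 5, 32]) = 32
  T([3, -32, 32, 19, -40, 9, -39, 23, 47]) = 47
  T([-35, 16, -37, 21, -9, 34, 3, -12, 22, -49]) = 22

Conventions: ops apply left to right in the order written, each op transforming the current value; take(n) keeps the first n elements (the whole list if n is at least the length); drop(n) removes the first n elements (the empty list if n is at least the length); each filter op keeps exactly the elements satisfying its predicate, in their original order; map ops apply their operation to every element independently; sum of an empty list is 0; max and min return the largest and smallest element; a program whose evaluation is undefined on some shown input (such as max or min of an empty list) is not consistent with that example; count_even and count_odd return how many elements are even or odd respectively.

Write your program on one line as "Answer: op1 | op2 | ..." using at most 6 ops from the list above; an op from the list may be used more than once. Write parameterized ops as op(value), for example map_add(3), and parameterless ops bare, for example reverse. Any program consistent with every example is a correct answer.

map_neg | reverse | map_neg | take(4) | take(3) | max

Check, running the answer program on each example:
  [-33, -11, 48, 14, 12, 44] -> [33, 11, -48, -14, -12, -44] -> [-44, -12, -14, -48, 11, 33] -> [44, 12, 14, 48, -11, -33] -> [44, 12, 14, 48] -> [44, 12, 14] -> 44
  [14, -3, -50, 38, 30, 5, 32] -> [-14, 3, 50, -38, -30, -5, -32] -> [-32, -5, -30, -38, 50, 3, -14] -> [32, 5, 30, 38, -50, -3, 14] -> [32, 5, 30, 38] -> [32, 5, 30] -> 32
  [3, -32, 32, 19, -40, 9, -39, 23, 47] -> [-3, 32, -32, -19, 40, -9, 39, -23, -47] -> [-47, -23, 39, -9, 40, -19, -32, 32, -3] -> [47, 23, -39, 9, -40, 19, 32, -32, 3] -> [47, 23, -39, 9] -> [47, 23, -39] -> 47
  [-35, 16, -37, 21, -9, 34, 3, -12, 22, -49] -> [35, -16, 37, -21, 9, -34, -3, 12, -22, 49] -> [49, -22, 12, -3, -34, 9, -21, 37, -16, 35] -> [-49, 22, -12, 3, 34, -9, 21, -37, 16, -35] -> [-49, 22, -12, 3] -> [-49, 22, -12] -> 22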